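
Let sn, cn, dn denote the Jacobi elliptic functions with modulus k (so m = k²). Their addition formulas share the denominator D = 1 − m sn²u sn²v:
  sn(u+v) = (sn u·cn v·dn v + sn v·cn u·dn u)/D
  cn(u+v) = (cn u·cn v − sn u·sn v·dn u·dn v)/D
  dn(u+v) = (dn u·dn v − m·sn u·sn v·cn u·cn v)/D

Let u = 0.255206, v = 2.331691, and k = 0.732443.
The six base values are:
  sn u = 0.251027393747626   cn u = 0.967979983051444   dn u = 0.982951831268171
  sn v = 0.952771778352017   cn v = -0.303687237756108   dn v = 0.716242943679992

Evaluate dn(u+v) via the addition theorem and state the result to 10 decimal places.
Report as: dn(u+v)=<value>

m = k² = 0.536472748249
D = 1 − m·sn²u·sn²v = 0.9693120647592231
dn(u+v) = (dn u·dn v − m·sn u·sn v·cn u·cn v)/D = 0.7417504806621806/0.9693120647592231 = 0.7652339299484849

dn(u+v)=0.7652339299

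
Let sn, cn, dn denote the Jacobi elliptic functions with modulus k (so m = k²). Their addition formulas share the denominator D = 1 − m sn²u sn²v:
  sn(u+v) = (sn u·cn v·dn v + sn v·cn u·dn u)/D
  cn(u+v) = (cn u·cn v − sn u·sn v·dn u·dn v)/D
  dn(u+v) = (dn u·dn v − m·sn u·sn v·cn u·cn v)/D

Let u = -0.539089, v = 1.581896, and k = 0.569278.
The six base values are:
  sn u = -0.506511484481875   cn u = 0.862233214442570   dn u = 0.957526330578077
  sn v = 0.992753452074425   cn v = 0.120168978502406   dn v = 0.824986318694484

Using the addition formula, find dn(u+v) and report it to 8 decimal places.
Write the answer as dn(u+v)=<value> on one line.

dn(u+v)=0.87884595

m = k² = 0.324077441284
D = 1 − m·sn²u·sn²v = 0.9180573118867051
dn(u+v) = (dn u·dn v − m·sn u·sn v·cn u·cn v)/D = 0.8068309497774661/0.9180573118867051 = 0.8788459493006411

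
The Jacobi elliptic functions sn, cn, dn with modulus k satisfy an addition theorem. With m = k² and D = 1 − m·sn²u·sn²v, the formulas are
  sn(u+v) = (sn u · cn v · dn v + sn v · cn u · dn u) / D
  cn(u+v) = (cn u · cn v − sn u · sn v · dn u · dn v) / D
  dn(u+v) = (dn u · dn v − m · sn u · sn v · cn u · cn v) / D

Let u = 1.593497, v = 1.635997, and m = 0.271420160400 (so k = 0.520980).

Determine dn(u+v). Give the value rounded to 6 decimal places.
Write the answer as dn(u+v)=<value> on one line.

sn u = 0.9960551470230419, cn u = 0.08873637410276774, dn u = 0.8548198880767946
sn v = 0.9986199796341789, cn v = 0.05251796145541186, dn v = 0.8540072911809845
m = k² = 0.2714201604
D = 1 − m·sn²u·sn²v = 0.7314597601490549
dn(u+v) = (dn u·dn v − m·sn u·sn v·cn u·cn v)/D = 0.7287642587941534/0.7314597601490549 = 0.9963149013770051

dn(u+v)=0.996315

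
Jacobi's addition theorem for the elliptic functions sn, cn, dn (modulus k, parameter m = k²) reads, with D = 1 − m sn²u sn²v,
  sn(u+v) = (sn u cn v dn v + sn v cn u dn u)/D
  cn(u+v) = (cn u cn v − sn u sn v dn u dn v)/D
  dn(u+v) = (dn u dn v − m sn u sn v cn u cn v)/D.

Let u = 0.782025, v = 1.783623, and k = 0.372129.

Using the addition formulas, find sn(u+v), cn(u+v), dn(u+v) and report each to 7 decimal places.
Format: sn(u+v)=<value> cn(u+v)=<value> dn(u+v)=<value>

sn u = 0.6977721334922097, cn u = 0.7163197957070081, dn u = 0.9656997655526581
sn v = 0.9898229889713149, cn v = -0.1423040776081002, dn v = 0.9296904267527745
m = k² = 0.138479992641
D = 1 − m·sn²u·sn²v = 0.9339414028101502
sn(u+v) = (sn u·cn v·dn v + sn v·cn u·dn u)/D = 0.5923955397138864/0.9339414028101502 = 0.6342962609125354
cn(u+v) = (cn u·cn v − sn u·sn v·dn u·dn v)/D = -0.7220208226984071/0.9339414028101502 = -0.7730900680983923
dn(u+v) = (dn u·dn v − m·sn u·sn v·cn u·cn v)/D = 0.9075513303731174/0.9339414028101502 = 0.9717433316933724

sn(u+v)=0.6342963 cn(u+v)=-0.7730901 dn(u+v)=0.9717433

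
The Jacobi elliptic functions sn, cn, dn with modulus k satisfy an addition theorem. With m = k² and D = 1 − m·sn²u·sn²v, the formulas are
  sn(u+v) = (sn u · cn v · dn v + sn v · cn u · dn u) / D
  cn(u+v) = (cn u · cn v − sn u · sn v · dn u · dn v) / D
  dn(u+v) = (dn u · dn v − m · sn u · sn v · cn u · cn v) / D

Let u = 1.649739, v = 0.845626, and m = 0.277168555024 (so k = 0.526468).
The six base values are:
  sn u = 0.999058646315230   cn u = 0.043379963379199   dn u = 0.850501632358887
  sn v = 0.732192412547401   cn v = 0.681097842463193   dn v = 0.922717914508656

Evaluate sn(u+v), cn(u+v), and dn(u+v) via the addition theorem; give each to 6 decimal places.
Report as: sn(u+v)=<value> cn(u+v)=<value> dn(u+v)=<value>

m = k² = 0.277168555024
D = 1 − m·sn²u·sn²v = 0.8516879726761623
sn(u+v) = (sn u·cn v·dn v + sn v·cn u·dn u)/D = 0.6548836176499221/0.8516879726761623 = 0.7689243463097826
cn(u+v) = (cn u·cn v − sn u·sn v·dn u·dn v)/D = -0.544517997989949/0.8516879726761623 = -0.6393397763725275
dn(u+v) = (dn u·dn v − m·sn u·sn v·cn u·cn v)/D = 0.7787826507372084/0.8516879726761623 = 0.914399023729463

sn(u+v)=0.768924 cn(u+v)=-0.639340 dn(u+v)=0.914399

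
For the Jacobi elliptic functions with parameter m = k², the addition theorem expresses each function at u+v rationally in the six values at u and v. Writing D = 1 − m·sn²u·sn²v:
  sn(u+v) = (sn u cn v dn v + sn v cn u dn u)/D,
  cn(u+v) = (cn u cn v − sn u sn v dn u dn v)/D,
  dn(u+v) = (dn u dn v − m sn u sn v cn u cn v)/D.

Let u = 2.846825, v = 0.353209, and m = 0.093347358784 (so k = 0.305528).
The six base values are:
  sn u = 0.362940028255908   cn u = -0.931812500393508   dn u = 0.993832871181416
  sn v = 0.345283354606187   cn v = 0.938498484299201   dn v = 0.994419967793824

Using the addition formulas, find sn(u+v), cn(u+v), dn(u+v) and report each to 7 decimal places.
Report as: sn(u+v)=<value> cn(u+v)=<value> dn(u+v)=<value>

m = k² = 0.093347358784
D = 1 − m·sn²u·sn²v = 0.9985340368398668
sn(u+v) = (sn u·cn v·dn v + sn v·cn u·dn u)/D = 0.01896286527402774/0.9985340368398668 = 0.01899070494786627
cn(u+v) = (cn u·cn v − sn u·sn v·dn u·dn v)/D = -0.9983539615128091/0.9985340368398668 = -0.9998196603015881
dn(u+v) = (dn u·dn v − m·sn u·sn v·cn u·cn v)/D = 0.9985172286579541/0.9985340368398668 = 0.9999831671417372

sn(u+v)=0.0189907 cn(u+v)=-0.9998197 dn(u+v)=0.9999832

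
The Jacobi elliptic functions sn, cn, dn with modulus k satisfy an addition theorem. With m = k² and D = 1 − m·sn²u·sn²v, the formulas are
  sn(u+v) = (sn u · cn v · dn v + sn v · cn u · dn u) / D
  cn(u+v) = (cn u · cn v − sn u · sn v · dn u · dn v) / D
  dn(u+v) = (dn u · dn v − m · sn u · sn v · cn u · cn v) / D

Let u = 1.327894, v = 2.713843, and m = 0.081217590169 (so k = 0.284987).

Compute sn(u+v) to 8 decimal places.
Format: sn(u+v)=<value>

sn(u+v)=-0.73553933

sn u = 0.9650527550689815, cn u = 0.2620556809797652, dn u = 0.9614363629562088
sn v = 0.4733313138864355, cn v = -0.880884480107659, dn v = 0.9908601341250455
m = k² = 0.081217590169
D = 1 − m·sn²u·sn²v = 0.9830533959442954
sn(u+v) = (sn u·cn v·dn v + sn v·cn u·dn u)/D = -0.7230744358438405/0.9830533959442954 = -0.7355393296304867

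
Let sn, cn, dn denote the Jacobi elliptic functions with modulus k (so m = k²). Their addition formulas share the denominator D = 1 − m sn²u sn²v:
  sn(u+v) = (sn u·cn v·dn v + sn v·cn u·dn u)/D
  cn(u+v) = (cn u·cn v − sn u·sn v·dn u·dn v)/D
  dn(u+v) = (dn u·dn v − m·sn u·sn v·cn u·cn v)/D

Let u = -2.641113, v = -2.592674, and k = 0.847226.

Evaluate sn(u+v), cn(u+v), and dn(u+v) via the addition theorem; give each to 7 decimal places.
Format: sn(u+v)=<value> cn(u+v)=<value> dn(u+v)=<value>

sn u = -0.956505903942608, cn u = -0.2917129680403912, dn u = 0.5859092516265773
sn v = -0.9643382580987795, cn v = -0.2646728621657532, dn v = 0.5766200348787946
m = k² = 0.717791895076
D = 1 − m·sn²u·sn²v = 0.3892933432261235
sn(u+v) = (sn u·cn v·dn v + sn v·cn u·dn u)/D = 0.3107999113843146/0.3892933432261235 = 0.798369447596191
cn(u+v) = (cn u·cn v − sn u·sn v·dn u·dn v)/D = -0.2344199696350005/0.3892933432261235 = -0.6021679376593815
dn(u+v) = (dn u·dn v − m·sn u·sn v·cn u·cn v)/D = 0.2867282011506536/0.3892933432261235 = 0.736535073460287

sn(u+v)=0.7983694 cn(u+v)=-0.6021679 dn(u+v)=0.7365351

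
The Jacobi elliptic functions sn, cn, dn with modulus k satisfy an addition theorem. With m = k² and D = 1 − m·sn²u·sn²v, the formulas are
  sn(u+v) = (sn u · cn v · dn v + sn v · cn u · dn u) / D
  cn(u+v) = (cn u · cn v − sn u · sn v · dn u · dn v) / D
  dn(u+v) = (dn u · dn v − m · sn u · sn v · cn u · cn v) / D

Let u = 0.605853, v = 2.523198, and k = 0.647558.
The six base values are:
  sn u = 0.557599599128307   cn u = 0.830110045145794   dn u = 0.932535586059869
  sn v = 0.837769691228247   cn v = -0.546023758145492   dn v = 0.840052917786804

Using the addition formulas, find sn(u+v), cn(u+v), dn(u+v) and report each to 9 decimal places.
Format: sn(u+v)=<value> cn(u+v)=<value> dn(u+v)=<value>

sn(u+v)=0.432318732 cn(u+v)=-0.901720863 dn(u+v)=0.960014158

m = k² = 0.419331363364
D = 1 − m·sn²u·sn²v = 0.9084935850729689
sn(u+v) = (sn u·cn v·dn v + sn v·cn u·dn u)/D = 0.39275879470972/0.9084935850729689 = 0.43231873197891
cn(u+v) = (cn u·cn v − sn u·sn v·dn u·dn v)/D = -0.8192076191643385/0.9084935850729689 = -0.9017208625623272
dn(u+v) = (dn u·dn v − m·sn u·sn v·cn u·cn v)/D = 0.8721667041954811/0.9084935850729689 = 0.9600141580806318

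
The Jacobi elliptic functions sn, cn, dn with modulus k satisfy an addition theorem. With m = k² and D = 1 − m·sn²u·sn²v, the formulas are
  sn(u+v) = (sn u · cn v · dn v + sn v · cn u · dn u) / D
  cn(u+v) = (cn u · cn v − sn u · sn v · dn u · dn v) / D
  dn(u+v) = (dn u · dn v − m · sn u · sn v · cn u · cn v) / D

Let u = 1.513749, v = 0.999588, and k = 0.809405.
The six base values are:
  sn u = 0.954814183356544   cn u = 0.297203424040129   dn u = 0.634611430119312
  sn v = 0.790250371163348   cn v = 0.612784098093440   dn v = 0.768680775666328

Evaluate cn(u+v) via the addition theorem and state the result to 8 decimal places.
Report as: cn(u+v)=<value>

m = k² = 0.655136454025
D = 1 − m·sn²u·sn²v = 0.6270085248307482
cn(u+v) = (cn u·cn v − sn u·sn v·dn u·dn v)/D = -0.1859544502047673/0.6270085248307482 = -0.2965740382157691

cn(u+v)=-0.29657404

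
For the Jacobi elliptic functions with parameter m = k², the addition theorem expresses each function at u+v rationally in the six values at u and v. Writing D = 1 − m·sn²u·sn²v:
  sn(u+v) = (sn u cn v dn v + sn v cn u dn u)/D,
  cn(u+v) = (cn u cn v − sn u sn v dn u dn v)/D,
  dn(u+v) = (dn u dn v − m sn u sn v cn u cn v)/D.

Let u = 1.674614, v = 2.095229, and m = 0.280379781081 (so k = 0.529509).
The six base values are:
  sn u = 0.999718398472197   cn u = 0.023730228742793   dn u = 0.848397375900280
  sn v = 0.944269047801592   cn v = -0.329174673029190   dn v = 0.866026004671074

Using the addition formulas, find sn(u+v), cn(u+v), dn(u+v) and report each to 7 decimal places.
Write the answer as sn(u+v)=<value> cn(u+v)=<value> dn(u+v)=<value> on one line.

m = k² = 0.280379781081
D = 1 − m·sn²u·sn²v = 0.7501418211195095
sn(u+v) = (sn u·cn v·dn v + sn v·cn u·dn u)/D = -0.2659828984258599/0.7501418211195095 = -0.3545768159264974
cn(u+v) = (cn u·cn v − sn u·sn v·dn u·dn v)/D = -0.7014027726901804/0.7501418211195095 = -0.9350268881735042
dn(u+v) = (dn u·dn v − m·sn u·sn v·cn u·cn v)/D = 0.7368017038702288/0.7501418211195095 = 0.9822165397612789

sn(u+v)=-0.3545768 cn(u+v)=-0.9350269 dn(u+v)=0.9822165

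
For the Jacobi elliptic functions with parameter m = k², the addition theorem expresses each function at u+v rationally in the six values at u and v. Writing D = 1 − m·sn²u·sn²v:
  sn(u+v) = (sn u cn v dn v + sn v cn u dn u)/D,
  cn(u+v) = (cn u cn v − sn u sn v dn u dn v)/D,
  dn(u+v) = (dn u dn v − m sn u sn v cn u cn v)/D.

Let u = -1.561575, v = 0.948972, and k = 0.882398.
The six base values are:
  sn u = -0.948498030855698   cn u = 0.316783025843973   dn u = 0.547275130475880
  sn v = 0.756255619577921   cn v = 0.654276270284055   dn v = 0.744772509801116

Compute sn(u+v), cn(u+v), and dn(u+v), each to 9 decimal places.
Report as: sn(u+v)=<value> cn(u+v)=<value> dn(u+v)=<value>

sn(u+v)=-0.552377337 cn(u+v)=0.833594192 dn(u+v)=0.873169515

m = k² = 0.778626230404
D = 1 − m·sn²u·sn²v = 0.5993740035852081
sn(u+v) = (sn u·cn v·dn v + sn v·cn u·dn u)/D = -0.3310806161166136/0.5993740035852081 = -0.5523773372489062
cn(u+v) = (cn u·cn v − sn u·sn v·dn u·dn v)/D = 0.4996346883530051/0.5993740035852081 = 0.833594192214538
dn(u+v) = (dn u·dn v − m·sn u·sn v·cn u·cn v)/D = 0.5233551079920693/0.5993740035852081 = 0.8731695149632365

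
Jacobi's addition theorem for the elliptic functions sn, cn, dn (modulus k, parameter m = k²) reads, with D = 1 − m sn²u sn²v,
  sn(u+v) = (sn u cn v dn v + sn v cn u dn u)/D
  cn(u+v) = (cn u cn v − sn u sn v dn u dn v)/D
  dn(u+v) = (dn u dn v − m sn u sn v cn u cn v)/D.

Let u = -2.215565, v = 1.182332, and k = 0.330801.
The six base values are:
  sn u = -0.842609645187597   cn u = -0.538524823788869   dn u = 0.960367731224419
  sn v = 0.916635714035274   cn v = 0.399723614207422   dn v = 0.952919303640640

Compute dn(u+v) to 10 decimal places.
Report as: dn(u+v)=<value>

m = k² = 0.109429301601
D = 1 − m·sn²u·sn²v = 0.9347200176691609
dn(u+v) = (dn u·dn v − m·sn u·sn v·cn u·cn v)/D = 0.8969591939006046/0.9347200176691609 = 0.9596019951913327

dn(u+v)=0.9596019952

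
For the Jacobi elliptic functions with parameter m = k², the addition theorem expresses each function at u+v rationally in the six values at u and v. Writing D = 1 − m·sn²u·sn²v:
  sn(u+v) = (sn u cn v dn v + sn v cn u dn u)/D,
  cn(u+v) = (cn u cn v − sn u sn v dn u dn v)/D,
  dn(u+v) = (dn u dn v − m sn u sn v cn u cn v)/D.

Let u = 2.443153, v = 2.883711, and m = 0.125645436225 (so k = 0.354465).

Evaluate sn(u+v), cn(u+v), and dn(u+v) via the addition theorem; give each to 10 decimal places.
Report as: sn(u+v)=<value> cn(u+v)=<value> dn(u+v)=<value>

sn u = 0.7140064075305298, cn u = -0.7001391647418012, dn u = 0.9674426647296315
sn v = 0.3552925334496177, cn v = -0.9347551634919982, dn v = 0.992038016785437
m = k² = 0.125645436225
D = 1 − m·sn²u·sn²v = 0.9919141980740504
sn(u+v) = (sn u·cn v·dn v + sn v·cn u·dn u)/D = -0.9027626231493608/0.9919141980740504 = -0.9101216868376411
cn(u+v) = (cn u·cn v − sn u·sn v·dn u·dn v)/D = 0.4109907816306488/0.9919141980740504 = 0.4143410613827777
dn(u+v) = (dn u·dn v − m·sn u·sn v·cn u·cn v)/D = 0.938879765613505/0.9919141980740504 = 0.9465332459566365

sn(u+v)=-0.9101216868 cn(u+v)=0.4143410614 dn(u+v)=0.9465332460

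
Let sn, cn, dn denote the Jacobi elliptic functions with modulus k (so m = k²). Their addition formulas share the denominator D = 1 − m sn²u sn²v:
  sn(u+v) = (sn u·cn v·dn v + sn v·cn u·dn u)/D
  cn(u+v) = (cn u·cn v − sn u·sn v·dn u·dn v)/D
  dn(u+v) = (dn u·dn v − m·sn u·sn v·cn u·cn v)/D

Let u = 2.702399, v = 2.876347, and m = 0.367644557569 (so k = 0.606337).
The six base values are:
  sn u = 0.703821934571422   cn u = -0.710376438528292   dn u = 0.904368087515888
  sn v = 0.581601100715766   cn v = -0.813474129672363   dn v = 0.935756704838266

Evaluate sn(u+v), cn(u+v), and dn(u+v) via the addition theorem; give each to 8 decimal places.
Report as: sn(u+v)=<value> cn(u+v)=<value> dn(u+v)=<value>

sn(u+v)=-0.96910389 cn(u+v)=0.24665289 dn(u+v)=0.80914898

m = k² = 0.367644557569
D = 1 − m·sn²u·sn²v = 0.9383966718487073
sn(u+v) = (sn u·cn v·dn v + sn v·cn u·dn u)/D = -0.9094038663973425/0.9383966718487073 = -0.969103891434049
cn(u+v) = (cn u·cn v − sn u·sn v·dn u·dn v)/D = 0.2314582500545074/0.9383966718487073 = 0.2466528889094613
dn(u+v) = (dn u·dn v − m·sn u·sn v·cn u·cn v)/D = 0.759302710229478/0.9383966718487073 = 0.8091489803918405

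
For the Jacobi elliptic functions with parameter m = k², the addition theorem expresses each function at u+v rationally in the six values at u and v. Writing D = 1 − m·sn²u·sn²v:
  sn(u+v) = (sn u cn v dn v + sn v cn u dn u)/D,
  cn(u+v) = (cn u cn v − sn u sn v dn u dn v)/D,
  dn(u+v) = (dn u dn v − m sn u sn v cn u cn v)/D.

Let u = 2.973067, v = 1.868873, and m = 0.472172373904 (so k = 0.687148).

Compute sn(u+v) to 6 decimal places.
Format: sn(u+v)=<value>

sn u = 0.617881110764757, cn u = -0.7862715389482886, dn u = 0.9053924099271369
sn v = 0.9996251867351682, cn v = -0.02737674276973344, dn v = 0.7267609735675991
m = k² = 0.472172373904
D = 1 − m·sn²u·sn²v = 0.8198705217437614
sn(u+v) = (sn u·cn v·dn v + sn v·cn u·dn u)/D = -0.7239110375765782/0.8198705217437614 = -0.8829577578138929

sn(u+v)=-0.882958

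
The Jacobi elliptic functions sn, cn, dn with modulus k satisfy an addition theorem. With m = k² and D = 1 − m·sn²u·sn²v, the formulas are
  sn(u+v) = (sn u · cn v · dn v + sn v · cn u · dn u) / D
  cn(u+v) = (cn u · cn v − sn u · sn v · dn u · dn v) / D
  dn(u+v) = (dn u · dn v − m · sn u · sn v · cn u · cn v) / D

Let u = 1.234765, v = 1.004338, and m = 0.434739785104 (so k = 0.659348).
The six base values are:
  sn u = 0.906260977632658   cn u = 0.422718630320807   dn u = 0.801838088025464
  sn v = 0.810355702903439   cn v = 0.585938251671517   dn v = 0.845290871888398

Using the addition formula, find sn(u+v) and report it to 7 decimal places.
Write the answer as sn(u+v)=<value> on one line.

sn(u+v)=0.9451387

m = k² = 0.434739785104
D = 1 − m·sn²u·sn²v = 0.7655299734850081
sn(u+v) = (sn u·cn v·dn v + sn v·cn u·dn u)/D = 0.7235320225603579/0.7655299734850081 = 0.9451387243095679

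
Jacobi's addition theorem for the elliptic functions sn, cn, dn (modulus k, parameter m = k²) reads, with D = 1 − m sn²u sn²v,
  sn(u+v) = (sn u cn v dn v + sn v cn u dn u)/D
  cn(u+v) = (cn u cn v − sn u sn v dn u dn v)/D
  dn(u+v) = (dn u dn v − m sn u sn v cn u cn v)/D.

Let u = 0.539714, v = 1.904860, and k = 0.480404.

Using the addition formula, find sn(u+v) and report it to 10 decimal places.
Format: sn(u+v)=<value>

sn(u+v)=0.7721400714

sn u = 0.5090012875011116, cn u = 0.860765757521877, dn u = 0.9696426717353592
sn v = 0.9797526687997045, cn v = -0.2002116579519199, dn v = 0.8823055403306541
m = k² = 0.230788003216
D = 1 − m·sn²u·sn²v = 0.9426036993678735
sn(u+v) = (sn u·cn v·dn v + sn v·cn u·dn u)/D = 0.72782208770193/0.9426036993678735 = 0.7721400713682963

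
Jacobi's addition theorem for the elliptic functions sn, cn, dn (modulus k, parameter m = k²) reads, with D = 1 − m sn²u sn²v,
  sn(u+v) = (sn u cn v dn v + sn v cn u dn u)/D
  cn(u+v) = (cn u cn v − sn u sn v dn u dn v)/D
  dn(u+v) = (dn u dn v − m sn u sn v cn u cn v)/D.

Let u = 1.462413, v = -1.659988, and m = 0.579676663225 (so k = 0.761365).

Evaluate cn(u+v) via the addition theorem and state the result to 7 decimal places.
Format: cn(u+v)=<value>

cn(u+v)=0.9806902

sn u = 0.9528723957527767, cn u = 0.3033713852893242, dn u = 0.6882393575156756
sn v = -0.9847111052134784, cn v = 0.1741954054194595, dn v = 0.6617500043123288
m = k² = 0.579676663225
D = 1 − m·sn²u·sn²v = 0.4896442878508801
cn(u+v) = (cn u·cn v − sn u·sn v·dn u·dn v)/D = 0.4801893387222437/0.4896442878508801 = 0.9806901676109907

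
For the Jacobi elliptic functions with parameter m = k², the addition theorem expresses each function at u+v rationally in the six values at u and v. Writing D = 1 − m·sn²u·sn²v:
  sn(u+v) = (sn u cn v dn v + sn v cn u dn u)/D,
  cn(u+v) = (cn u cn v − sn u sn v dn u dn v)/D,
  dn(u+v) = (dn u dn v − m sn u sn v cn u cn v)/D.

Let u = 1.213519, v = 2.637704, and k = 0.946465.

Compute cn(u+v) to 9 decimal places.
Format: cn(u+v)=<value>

sn u = 0.8499336694431397, cn u = 0.5268897015001524, dn u = 0.5940441065161006
sn v = 0.9996744721194693, cn v = -0.02551371773498304, dn v = 0.323708390365478
m = k² = 0.895795996225
D = 1 − m·sn²u·sn²v = 0.3533096376480437
cn(u+v) = (cn u·cn v − sn u·sn v·dn u·dn v)/D = -0.1768294580533559/0.3533096376480437 = -0.5004942951188554

cn(u+v)=-0.500494295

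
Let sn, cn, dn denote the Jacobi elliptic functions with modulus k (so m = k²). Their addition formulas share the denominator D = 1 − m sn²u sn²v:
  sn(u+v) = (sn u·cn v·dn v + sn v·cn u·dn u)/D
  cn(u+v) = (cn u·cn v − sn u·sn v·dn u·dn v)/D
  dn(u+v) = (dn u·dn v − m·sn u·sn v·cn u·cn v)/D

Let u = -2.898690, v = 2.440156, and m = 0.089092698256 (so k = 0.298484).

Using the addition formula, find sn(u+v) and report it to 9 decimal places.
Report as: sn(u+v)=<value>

sn u = -0.3109132463419387, cn u = -0.9504382953401641, dn u = 0.9956845243210949
sn v = 0.6954366863899683, cn v = -0.7185873748006855, dn v = 0.9782187402083276
m = k² = 0.089092698256
D = 1 − m·sn²u·sn²v = 0.9958348009800555
sn(u+v) = (sn u·cn v·dn v + sn v·cn u·dn u)/D = -0.4395652595268819/0.9958348009800555 = -0.441403794177791

sn(u+v)=-0.441403794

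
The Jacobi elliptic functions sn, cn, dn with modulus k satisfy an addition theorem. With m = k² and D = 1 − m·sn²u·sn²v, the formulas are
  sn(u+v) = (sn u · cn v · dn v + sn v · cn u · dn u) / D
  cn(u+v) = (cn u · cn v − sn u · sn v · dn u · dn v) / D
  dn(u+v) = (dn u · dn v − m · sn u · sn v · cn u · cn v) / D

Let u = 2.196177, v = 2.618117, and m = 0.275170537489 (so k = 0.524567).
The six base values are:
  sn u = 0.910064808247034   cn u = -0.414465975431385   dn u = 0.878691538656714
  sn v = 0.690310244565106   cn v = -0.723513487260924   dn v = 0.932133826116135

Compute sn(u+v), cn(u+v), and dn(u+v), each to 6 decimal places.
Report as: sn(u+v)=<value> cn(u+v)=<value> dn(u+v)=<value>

sn(u+v)=-0.970565 cn(u+v)=-0.240838 dn(u+v)=0.860692

m = k² = 0.275170537489
D = 1 − m·sn²u·sn²v = 0.8913986532756515
sn(u+v) = (sn u·cn v·dn v + sn v·cn u·dn u)/D = -0.8651606087689153/0.8913986532756515 = -0.9705653083383979
cn(u+v) = (cn u·cn v − sn u·sn v·dn u·dn v)/D = -0.2146827428934262/0.8913986532756515 = -0.2408380830557962
dn(u+v) = (dn u·dn v − m·sn u·sn v·cn u·cn v)/D = 0.7672194076955249/0.8913986532756515 = 0.8606916836548933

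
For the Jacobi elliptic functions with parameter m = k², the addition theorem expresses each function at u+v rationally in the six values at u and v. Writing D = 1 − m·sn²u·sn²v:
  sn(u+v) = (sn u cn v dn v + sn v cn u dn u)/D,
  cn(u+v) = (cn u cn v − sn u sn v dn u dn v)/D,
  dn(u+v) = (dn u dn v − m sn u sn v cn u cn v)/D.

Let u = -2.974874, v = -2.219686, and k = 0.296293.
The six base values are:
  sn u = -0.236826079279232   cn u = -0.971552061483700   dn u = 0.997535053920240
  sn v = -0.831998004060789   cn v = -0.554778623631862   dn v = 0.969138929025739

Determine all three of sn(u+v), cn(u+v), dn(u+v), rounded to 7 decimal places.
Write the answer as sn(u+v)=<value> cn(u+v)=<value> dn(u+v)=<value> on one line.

m = k² = 0.087789541849
D = 1 − m·sn²u·sn²v = 0.9965916326077026
sn(u+v) = (sn u·cn v·dn v + sn v·cn u·dn u)/D = 0.9336682198717565/0.9965916326077026 = 0.936861387676616
cn(u+v) = (cn u·cn v − sn u·sn v·dn u·dn v)/D = 0.3485090205219823/0.9965916326077026 = 0.3497009297680598
dn(u+v) = (dn u·dn v − m·sn u·sn v·cn u·cn v)/D = 0.9574265234788017/0.9965916326077026 = 0.9607009452543559

sn(u+v)=0.9368614 cn(u+v)=0.3497009 dn(u+v)=0.9607009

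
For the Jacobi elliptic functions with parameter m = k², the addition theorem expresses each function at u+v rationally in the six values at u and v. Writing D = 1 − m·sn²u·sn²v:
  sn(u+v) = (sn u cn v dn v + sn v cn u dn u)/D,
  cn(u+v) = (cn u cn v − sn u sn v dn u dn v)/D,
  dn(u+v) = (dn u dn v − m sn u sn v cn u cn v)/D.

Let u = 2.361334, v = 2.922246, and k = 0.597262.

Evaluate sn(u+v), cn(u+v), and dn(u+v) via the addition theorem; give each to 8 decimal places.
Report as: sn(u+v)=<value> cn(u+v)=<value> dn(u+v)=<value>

sn(u+v)=-0.99954398 cn(u+v)=0.03019662 dn(u+v)=0.80224895

sn u = 0.8766640341152191, cn u = -0.4811030776131347, dn u = 0.8519653834843858
sn v = 0.5349973270147701, cn v = -0.8448537507089917, dn v = 0.9475749550240068
m = k² = 0.356721896644
D = 1 − m·sn²u·sn²v = 0.9215307734269503
sn(u+v) = (sn u·cn v·dn v + sn v·cn u·dn u)/D = -0.9211105351555269/0.9215307734269503 = -0.9995439780379112
cn(u+v) = (cn u·cn v − sn u·sn v·dn u·dn v)/D = 0.0278271162424714/0.9215307734269503 = 0.03019662180025641
dn(u+v) = (dn u·dn v − m·sn u·sn v·cn u·cn v)/D = 0.7392970939017785/0.9215307734269503 = 0.8022489484019196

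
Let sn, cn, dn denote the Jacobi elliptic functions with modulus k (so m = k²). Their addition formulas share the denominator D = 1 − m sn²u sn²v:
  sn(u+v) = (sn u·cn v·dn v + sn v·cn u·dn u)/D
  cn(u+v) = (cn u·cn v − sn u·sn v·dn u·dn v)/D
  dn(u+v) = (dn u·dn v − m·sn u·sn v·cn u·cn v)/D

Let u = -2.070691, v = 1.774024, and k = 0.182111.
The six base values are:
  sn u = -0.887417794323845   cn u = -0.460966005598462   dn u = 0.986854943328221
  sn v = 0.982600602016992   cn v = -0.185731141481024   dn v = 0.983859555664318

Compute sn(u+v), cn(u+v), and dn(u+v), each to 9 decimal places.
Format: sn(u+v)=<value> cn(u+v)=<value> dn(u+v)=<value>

m = k² = 0.033164416321
D = 1 − m·sn²u·sn²v = 0.97478362375714
sn(u+v) = (sn u·cn v·dn v + sn v·cn u·dn u)/D = -0.2848306468783539/0.97478362375714 = -0.2921988428370615
cn(u+v) = (cn u·cn v − sn u·sn v·dn u·dn v)/D = 0.9322417152991814/0.97478362375714 = 0.956357588062479
dn(u+v) = (dn u·dn v − m·sn u·sn v·cn u·cn v)/D = 0.9734025548979173/0.97478362375714 = 0.998583204697367

sn(u+v)=-0.292198843 cn(u+v)=0.956357588 dn(u+v)=0.998583205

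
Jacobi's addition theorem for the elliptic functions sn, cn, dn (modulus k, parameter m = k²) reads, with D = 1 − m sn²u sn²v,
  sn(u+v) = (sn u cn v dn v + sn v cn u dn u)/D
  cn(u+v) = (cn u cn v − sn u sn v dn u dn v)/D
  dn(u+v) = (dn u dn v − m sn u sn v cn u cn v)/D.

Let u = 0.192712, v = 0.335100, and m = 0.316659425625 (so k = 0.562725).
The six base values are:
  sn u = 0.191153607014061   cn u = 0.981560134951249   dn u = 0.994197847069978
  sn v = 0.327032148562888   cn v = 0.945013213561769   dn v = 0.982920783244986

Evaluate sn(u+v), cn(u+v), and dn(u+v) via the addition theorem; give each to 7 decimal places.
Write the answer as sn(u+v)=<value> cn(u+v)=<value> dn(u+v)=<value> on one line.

m = k² = 0.316659425625
D = 1 − m·sn²u·sn²v = 0.9987625196546547
sn(u+v) = (sn u·cn v·dn v + sn v·cn u·dn u)/D = 0.4966966676926419/0.9987625196546547 = 0.4973120816191483
cn(u+v) = (cn u·cn v − sn u·sn v·dn u·dn v)/D = 0.8664981194266609/0.9987625196546547 = 0.8675717223812851
dn(u+v) = (dn u·dn v − m·sn u·sn v·cn u·cn v)/D = 0.9588557191688104/0.9987625196546547 = 0.9600437544456084

sn(u+v)=0.4973121 cn(u+v)=0.8675717 dn(u+v)=0.9600438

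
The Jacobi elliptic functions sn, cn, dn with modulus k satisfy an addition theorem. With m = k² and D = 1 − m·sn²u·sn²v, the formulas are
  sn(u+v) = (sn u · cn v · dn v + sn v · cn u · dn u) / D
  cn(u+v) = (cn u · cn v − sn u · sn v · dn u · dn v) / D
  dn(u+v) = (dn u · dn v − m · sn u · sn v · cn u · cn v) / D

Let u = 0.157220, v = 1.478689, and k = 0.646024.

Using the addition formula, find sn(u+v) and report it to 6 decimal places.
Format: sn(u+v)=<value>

sn u = 0.1563075673021, cn u = 0.9877084308661638, dn u = 0.9948886142094945
sn v = 0.9715710483736142, cn v = 0.2367481741475447, dn v = 0.778489027026143
m = k² = 0.417347008576
D = 1 − m·sn²u·sn²v = 0.9903748735738953
sn(u+v) = (sn u·cn v·dn v + sn v·cn u·dn u)/D = 0.9835322820110292/0.9903748735738953 = 0.9930909075488015

sn(u+v)=0.993091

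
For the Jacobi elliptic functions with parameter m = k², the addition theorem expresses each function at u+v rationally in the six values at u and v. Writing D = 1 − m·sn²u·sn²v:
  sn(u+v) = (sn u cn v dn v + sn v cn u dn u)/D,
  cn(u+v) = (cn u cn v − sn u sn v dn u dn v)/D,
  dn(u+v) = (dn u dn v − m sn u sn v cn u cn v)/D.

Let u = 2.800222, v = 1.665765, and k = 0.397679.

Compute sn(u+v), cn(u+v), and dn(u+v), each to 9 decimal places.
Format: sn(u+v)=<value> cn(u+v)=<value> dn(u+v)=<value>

sn u = 0.4575748007531302, cn u = -0.8891711318501817, dn u = 0.9833044733469931
sn v = 0.9997010970672801, cn v = -0.0244482417052144, dn v = 0.917576122718154
m = k² = 0.158148587041
D = 1 − m·sn²u·sn²v = 0.9669074790806032
sn(u+v) = (sn u·cn v·dn v + sn v·cn u·dn u)/D = -0.884329444637963/0.9669074790806032 = -0.914595722725032
cn(u+v) = (cn u·cn v − sn u·sn v·dn u·dn v)/D = -0.3909878597198627/0.9669074790806032 = -0.4043694646892572
dn(u+v) = (dn u·dn v − m·sn u·sn v·cn u·cn v)/D = 0.9006840615743999/0.9669074790806032 = 0.9315100783281016

sn(u+v)=-0.914595723 cn(u+v)=-0.404369465 dn(u+v)=0.931510078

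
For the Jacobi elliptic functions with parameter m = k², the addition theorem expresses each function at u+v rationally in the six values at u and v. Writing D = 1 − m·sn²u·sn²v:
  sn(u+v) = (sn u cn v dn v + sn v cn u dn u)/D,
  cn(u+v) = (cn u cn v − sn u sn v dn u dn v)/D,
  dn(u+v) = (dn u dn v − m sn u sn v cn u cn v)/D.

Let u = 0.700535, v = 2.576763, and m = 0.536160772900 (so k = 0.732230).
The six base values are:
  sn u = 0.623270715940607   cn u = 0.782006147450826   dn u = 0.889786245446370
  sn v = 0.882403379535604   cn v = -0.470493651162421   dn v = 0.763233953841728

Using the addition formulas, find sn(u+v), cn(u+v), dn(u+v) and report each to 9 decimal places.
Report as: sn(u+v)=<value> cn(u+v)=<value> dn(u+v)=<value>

m = k² = 0.5361607729
D = 1 − m·sn²u·sn²v = 0.8378254107738034
sn(u+v) = (sn u·cn v·dn v + sn v·cn u·dn u)/D = 0.3901779559185298/0.8378254107738034 = 0.4657031774175565
cn(u+v) = (cn u·cn v − sn u·sn v·dn u·dn v)/D = -0.7414260459772979/0.8378254107738034 = -0.8849409870399223
dn(u+v) = (dn u·dn v − m·sn u·sn v·cn u·cn v)/D = 0.7876083584334901/0.8378254107738034 = 0.9400626291652654

sn(u+v)=0.465703177 cn(u+v)=-0.884940987 dn(u+v)=0.940062629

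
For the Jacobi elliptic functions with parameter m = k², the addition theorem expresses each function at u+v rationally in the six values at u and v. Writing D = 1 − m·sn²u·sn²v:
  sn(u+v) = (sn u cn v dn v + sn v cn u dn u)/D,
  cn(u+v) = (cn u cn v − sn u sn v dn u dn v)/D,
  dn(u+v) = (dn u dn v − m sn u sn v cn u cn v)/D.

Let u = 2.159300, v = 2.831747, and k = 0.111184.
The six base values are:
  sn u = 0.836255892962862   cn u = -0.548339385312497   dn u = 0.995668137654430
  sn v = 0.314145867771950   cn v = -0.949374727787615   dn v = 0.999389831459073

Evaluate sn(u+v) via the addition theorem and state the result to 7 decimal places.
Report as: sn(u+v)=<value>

m = k² = 0.012361881856
D = 1 − m·sn²u·sn²v = 0.9991468494522535
sn(u+v) = (sn u·cn v·dn v + sn v·cn u·dn u)/D = -0.9649481373030845/0.9991468494522535 = -0.965772086287499

sn(u+v)=-0.9657721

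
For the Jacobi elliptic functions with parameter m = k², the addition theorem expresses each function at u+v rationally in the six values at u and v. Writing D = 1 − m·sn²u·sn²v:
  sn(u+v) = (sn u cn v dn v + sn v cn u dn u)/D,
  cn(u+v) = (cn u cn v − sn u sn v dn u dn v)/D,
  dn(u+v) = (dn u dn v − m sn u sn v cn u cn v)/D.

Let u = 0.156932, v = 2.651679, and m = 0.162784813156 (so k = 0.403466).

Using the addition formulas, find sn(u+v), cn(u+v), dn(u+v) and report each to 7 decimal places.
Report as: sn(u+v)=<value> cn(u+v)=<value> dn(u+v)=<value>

sn u = 0.1561856081769075, cn u = 0.987727723514132, dn u = 0.9980125431832038
sn v = 0.5848585010630854, cn v = -0.8111353362628464, dn v = 0.9717602140938305
m = k² = 0.162784813156
D = 1 − m·sn²u·sn²v = 0.9986416942936645
sn(u+v) = (sn u·cn v·dn v + sn v·cn u·dn u)/D = 0.4534228066307024/0.9986416942936645 = 0.4540395311167202
cn(u+v) = (cn u·cn v − sn u·sn v·dn u·dn v)/D = -0.889771314444817/0.9986416942936645 = -0.8909815397545052
dn(u+v) = (dn u·dn v − m·sn u·sn v·cn u·cn v)/D = 0.9817422976275184/0.9986416942936645 = 0.983077617565228

sn(u+v)=0.4540395 cn(u+v)=-0.8909815 dn(u+v)=0.9830776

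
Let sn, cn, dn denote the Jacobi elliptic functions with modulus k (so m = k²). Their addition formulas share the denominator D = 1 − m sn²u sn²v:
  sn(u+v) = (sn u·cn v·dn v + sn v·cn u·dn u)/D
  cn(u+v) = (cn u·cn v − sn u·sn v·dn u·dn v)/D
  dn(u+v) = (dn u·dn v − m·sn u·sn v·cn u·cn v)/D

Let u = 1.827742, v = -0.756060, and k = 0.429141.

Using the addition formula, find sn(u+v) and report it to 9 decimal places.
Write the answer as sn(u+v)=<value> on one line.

sn u = 0.9873646808349389, cn u = -0.1584644661737112, dn u = 0.9057938461156593
sn v = -0.6774318995705531, cn v = 0.7355854956728226, dn v = 0.956810056831371
m = k² = 0.184161997881
D = 1 − m·sn²u·sn²v = 0.9176077277481595
sn(u+v) = (sn u·cn v·dn v + sn v·cn u·dn u)/D = 0.792158623998283/0.9176077277481595 = 0.8632867837134143

sn(u+v)=0.863286784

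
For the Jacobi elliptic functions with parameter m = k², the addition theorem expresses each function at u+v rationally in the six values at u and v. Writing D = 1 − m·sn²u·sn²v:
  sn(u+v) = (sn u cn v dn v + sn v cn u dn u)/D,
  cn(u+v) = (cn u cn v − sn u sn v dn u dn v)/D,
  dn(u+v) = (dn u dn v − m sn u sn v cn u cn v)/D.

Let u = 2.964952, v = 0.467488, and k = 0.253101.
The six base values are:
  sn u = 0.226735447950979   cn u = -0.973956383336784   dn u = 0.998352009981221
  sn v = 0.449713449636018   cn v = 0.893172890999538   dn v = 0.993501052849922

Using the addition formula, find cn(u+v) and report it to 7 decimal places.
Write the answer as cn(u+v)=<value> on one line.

cn(u+v)=-0.9716950

m = k² = 0.064060116201
D = 1 − m·sn²u·sn²v = 0.99933396305332
cn(u+v) = (cn u·cn v − sn u·sn v·dn u·dn v)/D = -0.9710478007051101/0.99933396305332 = -0.9716949854663344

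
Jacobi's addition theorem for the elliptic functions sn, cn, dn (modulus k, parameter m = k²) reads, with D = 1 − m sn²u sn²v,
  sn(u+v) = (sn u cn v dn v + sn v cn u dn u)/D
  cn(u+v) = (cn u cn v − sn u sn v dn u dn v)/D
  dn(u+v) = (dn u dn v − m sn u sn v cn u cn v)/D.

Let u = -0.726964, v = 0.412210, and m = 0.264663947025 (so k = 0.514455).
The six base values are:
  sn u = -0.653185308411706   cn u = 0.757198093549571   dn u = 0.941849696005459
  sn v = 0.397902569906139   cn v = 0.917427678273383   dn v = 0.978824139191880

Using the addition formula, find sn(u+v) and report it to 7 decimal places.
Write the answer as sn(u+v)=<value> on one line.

sn(u+v)=-0.3083016

m = k² = 0.264663947025
D = 1 − m·sn²u·sn²v = 0.9821219112420312
sn(u+v) = (sn u·cn v·dn v + sn v·cn u·dn u)/D = -0.3027897402451295/0.9821219112420312 = -0.308301583315873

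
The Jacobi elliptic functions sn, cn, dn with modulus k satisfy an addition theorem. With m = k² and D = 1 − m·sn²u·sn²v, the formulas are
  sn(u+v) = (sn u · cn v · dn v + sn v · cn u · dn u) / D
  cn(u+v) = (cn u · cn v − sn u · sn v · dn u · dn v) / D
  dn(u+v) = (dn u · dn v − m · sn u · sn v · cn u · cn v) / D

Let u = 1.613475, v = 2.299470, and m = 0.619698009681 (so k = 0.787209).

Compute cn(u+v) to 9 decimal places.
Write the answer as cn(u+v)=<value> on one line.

cn(u+v)=-0.999552161

sn u = 0.9750932325791331, cn u = 0.2217953736631505, dn u = 0.6409266033448164
sn v = 0.9791566150106824, cn v = -0.203106679557375, dn v = 0.6370761123687206
m = k² = 0.619698009681
D = 1 − m·sn²u·sn²v = 0.435093319708995
cn(u+v) = (cn u·cn v − sn u·sn v·dn u·dn v)/D = -0.4348984681488291/0.435093319708995 = -0.9995521614528667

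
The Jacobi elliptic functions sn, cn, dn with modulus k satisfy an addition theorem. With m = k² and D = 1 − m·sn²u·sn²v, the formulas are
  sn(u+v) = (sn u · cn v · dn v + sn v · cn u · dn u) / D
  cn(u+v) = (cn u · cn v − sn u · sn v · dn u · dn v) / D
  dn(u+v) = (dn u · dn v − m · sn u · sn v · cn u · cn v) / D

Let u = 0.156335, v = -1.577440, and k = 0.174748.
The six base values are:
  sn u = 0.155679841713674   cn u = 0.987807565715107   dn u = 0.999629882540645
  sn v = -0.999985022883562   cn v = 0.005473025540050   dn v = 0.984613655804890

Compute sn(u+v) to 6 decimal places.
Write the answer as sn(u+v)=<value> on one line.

m = k² = 0.030536863504
D = 1 − m·sn²u·sn²v = 0.9992599242371228
sn(u+v) = (sn u·cn v·dn v + sn v·cn u·dn u)/D = -0.9865882418824165/0.9992599242371228 = -0.9873189326947337

sn(u+v)=-0.987319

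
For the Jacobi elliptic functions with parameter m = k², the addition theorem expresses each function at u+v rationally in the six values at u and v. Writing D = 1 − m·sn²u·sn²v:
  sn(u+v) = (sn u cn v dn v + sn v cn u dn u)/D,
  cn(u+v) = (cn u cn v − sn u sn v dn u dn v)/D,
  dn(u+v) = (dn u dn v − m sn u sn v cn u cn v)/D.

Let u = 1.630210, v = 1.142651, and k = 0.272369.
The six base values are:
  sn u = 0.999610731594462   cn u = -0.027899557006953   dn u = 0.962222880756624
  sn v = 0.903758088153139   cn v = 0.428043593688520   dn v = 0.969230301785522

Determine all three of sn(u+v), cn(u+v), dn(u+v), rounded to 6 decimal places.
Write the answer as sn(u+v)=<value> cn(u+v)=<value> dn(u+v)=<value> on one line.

sn(u+v)=0.415613 cn(u+v)=-0.909542 dn(u+v)=0.993572

m = k² = 0.074184872161
D = 1 − m·sn²u·sn²v = 0.9394545423044455
sn(u+v) = (sn u·cn v·dn v + sn v·cn u·dn u)/D = 0.3904494036011126/0.9394545423044455 = 0.4156128753642037
cn(u+v) = (cn u·cn v − sn u·sn v·dn u·dn v)/D = -0.8544729956435081/0.9394545423044455 = -0.9095416086312373
dn(u+v) = (dn u·dn v − m·sn u·sn v·cn u·cn v)/D = 0.9334159301394741/0.9394545423044455 = 0.9935722146276935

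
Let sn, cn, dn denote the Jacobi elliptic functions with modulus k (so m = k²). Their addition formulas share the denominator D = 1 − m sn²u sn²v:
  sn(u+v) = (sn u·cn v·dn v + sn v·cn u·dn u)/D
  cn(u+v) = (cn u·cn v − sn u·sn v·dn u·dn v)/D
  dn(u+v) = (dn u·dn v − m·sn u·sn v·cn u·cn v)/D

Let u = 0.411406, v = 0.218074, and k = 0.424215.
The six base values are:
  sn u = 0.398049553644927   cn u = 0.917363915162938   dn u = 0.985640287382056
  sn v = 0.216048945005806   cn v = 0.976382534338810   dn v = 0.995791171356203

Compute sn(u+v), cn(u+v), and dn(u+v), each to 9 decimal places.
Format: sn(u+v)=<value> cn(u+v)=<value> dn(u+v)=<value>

sn(u+v)=0.583138460 cn(u+v)=0.812372781 dn(u+v)=0.968919540

m = k² = 0.179958366225
D = 1 − m·sn²u·sn²v = 0.9986690840673881
sn(u+v) = (sn u·cn v·dn v + sn v·cn u·dn u)/D = 0.582362352033812/0.9986690840673881 = 0.5831384603015461
cn(u+v) = (cn u·cn v − sn u·sn v·dn u·dn v)/D = 0.8112915816188667/0.9986690840673881 = 0.8123727814969813
dn(u+v) = (dn u·dn v − m·sn u·sn v·cn u·cn v)/D = 0.96762998907874/0.9986690840673881 = 0.9689195395313212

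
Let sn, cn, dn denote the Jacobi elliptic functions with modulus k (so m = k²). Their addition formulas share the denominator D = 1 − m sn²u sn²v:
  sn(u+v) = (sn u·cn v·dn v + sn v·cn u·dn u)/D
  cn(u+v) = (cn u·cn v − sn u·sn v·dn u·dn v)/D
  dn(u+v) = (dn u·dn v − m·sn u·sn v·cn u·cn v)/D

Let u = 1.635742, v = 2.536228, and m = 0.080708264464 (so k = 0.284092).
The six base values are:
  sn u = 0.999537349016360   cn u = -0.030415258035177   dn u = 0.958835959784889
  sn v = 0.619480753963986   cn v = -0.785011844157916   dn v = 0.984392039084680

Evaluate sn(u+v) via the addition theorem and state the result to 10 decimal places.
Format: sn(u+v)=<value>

sn(u+v)=-0.8157089824

m = k² = 0.080708264464
D = 1 − m·sn²u·sn²v = 0.9690563387263049
sn(u+v) = (sn u·cn v·dn v + sn v·cn u·dn u)/D = -0.7904679599174645/0.9690563387263049 = -0.8157089823656993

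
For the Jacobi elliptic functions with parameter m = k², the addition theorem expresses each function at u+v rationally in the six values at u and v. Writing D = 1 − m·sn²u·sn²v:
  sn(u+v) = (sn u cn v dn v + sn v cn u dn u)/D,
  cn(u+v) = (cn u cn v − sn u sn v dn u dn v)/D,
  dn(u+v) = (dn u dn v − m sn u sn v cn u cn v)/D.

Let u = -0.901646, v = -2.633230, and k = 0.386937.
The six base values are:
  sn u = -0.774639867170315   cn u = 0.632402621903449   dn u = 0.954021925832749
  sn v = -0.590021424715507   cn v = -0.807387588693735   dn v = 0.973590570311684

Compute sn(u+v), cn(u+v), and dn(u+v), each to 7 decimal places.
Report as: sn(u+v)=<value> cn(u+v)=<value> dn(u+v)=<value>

m = k² = 0.149720241969
D = 1 − m·sn²u·sn²v = 0.9687236709971528
sn(u+v) = (sn u·cn v·dn v + sn v·cn u·dn u)/D = 0.2529419962207271/0.9687236709971528 = 0.2611085119457874
cn(u+v) = (cn u·cn v − sn u·sn v·dn u·dn v)/D = -0.9351181194362954/0.9687236709971528 = -0.9653094555578831
dn(u+v) = (dn u·dn v − m·sn u·sn v·cn u·cn v)/D = 0.9637668294531903/0.9687236709971528 = 0.9948831212735205

sn(u+v)=0.2611085 cn(u+v)=-0.9653095 dn(u+v)=0.9948831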